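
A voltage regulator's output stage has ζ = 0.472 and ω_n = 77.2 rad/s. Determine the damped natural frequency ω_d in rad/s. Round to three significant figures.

ω_d = ω_n√(1−ζ²) = 77.2·√0.777 = 68.1 rad/s.

ω_d ≈ 68.1 rad/s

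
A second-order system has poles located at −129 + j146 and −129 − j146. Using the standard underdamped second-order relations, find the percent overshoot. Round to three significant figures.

%OS ≈ 6.23%

With σ = 129, ω_d = 146: ω_n = √(σ²+ω_d²) = 195 rad/s, ζ = σ/ω_n = 0.662.
%OS = 100 e^{−πζ/√(1−ζ²)} with ζ = 0.662 gives 6.23%.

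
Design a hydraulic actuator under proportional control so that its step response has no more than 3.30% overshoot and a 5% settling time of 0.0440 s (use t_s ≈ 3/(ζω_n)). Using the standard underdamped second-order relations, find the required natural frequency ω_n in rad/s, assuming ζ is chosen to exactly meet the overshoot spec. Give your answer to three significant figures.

ω_n ≈ 92.7 rad/s

Inverting the overshoot relation: ζ = |ln 0.0330|/√(π² + ln²0.0330) = 0.736.
From t_s ≈ 3/(ζω_n): ω_n = 3/(ζ·t_s) = 3/(0.736·0.0440) = 92.7 rad/s.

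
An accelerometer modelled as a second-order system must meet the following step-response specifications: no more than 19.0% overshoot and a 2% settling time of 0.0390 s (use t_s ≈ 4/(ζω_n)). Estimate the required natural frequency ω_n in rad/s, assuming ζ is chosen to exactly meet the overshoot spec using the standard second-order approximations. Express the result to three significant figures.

Inverting the overshoot relation: ζ = |ln 0.190|/√(π² + ln²0.190) = 0.467.
Then ω_n = 4/(ζ t_s) = 4/(0.467 × 0.0390) = 219 rad/s.

ω_n ≈ 219 rad/s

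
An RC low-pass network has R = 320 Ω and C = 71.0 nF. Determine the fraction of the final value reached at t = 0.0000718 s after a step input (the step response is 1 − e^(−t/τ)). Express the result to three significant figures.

τ = RC = 320 × 71.0 nF = 0.0000227 s.
y(t)/y_∞ = 1 − e^(−t/τ) = 1 − e^(−0.0000718/0.0000227) = 1 − e^(−3.16) = 0.958.

y/y_∞ ≈ 0.958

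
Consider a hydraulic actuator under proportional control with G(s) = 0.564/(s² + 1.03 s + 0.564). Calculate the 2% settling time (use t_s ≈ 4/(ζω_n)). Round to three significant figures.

t_s ≈ 7.77 s

ω_n = √0.564 = 0.751 rad/s; ζ = 1.03/(2·0.751) = 0.686.
t_s ≈ 4/(ζω_n) = 4/(0.686·0.751) = 7.77 s.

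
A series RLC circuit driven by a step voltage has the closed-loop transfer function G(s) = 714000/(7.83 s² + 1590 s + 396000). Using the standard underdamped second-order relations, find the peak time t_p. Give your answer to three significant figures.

Dividing through by 7.83: denominator becomes s² + 203.1 s + 50570.
So ω_n = √50570 = 225 rad/s and ζ = 203.1/(2·225) = 0.451.
ω_d = ω_n√(1−ζ²) = 201 rad/s. t_p = π/ω_d = 0.0157 s.

t_p ≈ 0.0157 s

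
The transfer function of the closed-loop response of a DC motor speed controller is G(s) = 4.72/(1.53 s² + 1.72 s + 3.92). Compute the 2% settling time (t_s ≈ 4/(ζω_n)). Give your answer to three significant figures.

Dividing through by 1.53: denominator becomes s² + 1.124 s + 2.562.
So ω_n = √2.562 = 1.60 rad/s and ζ = 1.124/(2·1.60) = 0.351.
t_s ≈ 4/(ζω_n) = 7.12 s.

t_s ≈ 7.12 s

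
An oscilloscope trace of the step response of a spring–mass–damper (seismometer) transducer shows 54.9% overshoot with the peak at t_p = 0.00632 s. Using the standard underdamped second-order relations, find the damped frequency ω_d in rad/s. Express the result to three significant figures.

ω_d ≈ 497 rad/s

t_p = π/ω_d, so ω_d = π/0.00632 = 497 rad/s.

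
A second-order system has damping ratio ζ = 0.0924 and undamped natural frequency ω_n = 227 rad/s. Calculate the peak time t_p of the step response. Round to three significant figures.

t_p ≈ 0.0139 s

The damped frequency is ω_d = ω_n√(1−ζ²) = 227·√(1−0.00854) = 226 rad/s.
Peak time t_p = π/ω_d = π/226 = 0.0139 s.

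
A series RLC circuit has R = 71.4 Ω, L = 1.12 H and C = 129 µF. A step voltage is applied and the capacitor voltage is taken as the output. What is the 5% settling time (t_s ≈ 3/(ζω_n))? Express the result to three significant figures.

For a series RLC circuit (capacitor voltage as output), ω_n = 1/√(LC) = 1/√(1.12 H · 129 µF) = 83.2 rad/s.
ζ = (R/2)·√(C/L) = (71.4/2)·√(129 µF/1.12 H) = 0.383.
t_s ≈ 3/(ζω_n) = 0.0941 s.

t_s ≈ 0.0941 s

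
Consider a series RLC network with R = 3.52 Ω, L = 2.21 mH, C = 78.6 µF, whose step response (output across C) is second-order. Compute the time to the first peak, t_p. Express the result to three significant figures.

For a series RLC circuit (capacitor voltage as output), ω_n = 1/√(LC) = 1/√(2.21 mH · 78.6 µF) = 2400 rad/s.
ζ = (R/2)·√(C/L) = (3.52/2)·√(78.6 µF/2.21 mH) = 0.332.
ω_d = 2400·√(1 − 0.332²) = 2260 rad/s. t_p = π/ω_d = 0.00139 s.

t_p ≈ 0.00139 s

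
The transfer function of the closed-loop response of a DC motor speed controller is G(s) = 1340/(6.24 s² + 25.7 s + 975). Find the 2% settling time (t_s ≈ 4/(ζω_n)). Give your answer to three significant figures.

t_s ≈ 1.94 s

Dividing through by 6.24: denominator becomes s² + 4.119 s + 156.2.
So ω_n = √156.2 = 12.5 rad/s and ζ = 4.119/(2·12.5) = 0.165.
t_s ≈ 4/(ζω_n) = 1.94 s.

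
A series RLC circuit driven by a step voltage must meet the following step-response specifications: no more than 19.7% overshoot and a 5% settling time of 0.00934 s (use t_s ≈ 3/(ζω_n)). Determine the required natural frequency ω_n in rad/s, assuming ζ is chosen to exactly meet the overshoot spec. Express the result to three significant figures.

ω_n ≈ 699 rad/s

From %OS = 100·exp(−πζ/√(1−ζ²)), invert to get ζ = −ln(OS)/√(π² + ln²(OS)) with OS = 0.197.
−ln 0.197 = 1.625, so ζ = 1.625/√(π² + 2.639) = 0.459.
From t_s ≈ 3/(ζω_n): ω_n = 3/(ζ·t_s) = 3/(0.459·0.00934) = 699 rad/s.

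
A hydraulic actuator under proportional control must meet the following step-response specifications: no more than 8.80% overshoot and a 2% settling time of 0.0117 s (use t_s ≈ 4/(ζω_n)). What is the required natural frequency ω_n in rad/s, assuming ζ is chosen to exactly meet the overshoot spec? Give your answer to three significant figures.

From %OS = 100·exp(−πζ/√(1−ζ²)), invert to get ζ = −ln(OS)/√(π² + ln²(OS)) with OS = 0.0880.
−ln 0.0880 = 2.430, so ζ = 2.430/√(π² + 5.907) = 0.612.
Then ω_n = 4/(ζ t_s) = 4/(0.612 × 0.0117) = 559 rad/s.

ω_n ≈ 559 rad/s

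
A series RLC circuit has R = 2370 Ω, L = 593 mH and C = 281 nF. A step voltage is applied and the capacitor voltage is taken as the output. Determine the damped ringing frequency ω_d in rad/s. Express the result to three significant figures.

For a series RLC circuit (capacitor voltage as output), ω_n = 1/√(LC) = 1/√(593 mH · 281 nF) = 2450 rad/s.
ζ = (R/2)·√(C/L) = (2370/2)·√(281 nF/593 mH) = 0.816.
ω_d = ω_n√(1−ζ²) = 1420 rad/s.

ω_d ≈ 1420 rad/s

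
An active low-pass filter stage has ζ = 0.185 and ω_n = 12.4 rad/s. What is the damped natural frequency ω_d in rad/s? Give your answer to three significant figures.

ω_d ≈ 12.2 rad/s

ω_d = ω_n√(1−ζ²) = 12.4·√0.966 = 12.2 rad/s.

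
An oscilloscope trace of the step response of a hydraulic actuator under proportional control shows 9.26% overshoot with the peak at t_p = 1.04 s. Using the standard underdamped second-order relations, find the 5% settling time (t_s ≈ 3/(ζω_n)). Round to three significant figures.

From the overshoot, ζ = −ln(OS)/√(π²+ln²(OS)) = 0.604.
t_p = π/ω_d ⇒ ω_d = 3.02 rad/s; then ω_n = ω_d/√(1−ζ²) = 3.79 rad/s.
t_s ≈ 3/(ζω_n) = 3/(0.604·3.79) = 1.31 s.

t_s ≈ 1.31 s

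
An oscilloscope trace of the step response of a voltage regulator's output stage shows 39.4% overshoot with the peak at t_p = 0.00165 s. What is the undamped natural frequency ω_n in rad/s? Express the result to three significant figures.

ω_n ≈ 1990 rad/s

ζ from %OS: ζ = |ln 0.394|/√(π²+ln²0.394) = 0.284.
From t_p = π/ω_d, ω_d = π/0.00165 = 1900 rad/s, so ω_n = ω_d/√(1−ζ²) = 1990 rad/s.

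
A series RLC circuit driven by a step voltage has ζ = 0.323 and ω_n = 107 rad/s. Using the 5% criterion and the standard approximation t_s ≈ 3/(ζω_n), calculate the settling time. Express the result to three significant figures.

t_s ≈ 0.0868 s

t_s ≈ 3/(ζω_n) = 3/(0.323 × 107) = 0.0868 s.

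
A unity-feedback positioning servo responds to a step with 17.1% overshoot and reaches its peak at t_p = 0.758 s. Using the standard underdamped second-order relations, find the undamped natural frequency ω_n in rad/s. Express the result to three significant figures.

ζ from %OS: ζ = |ln 0.171|/√(π²+ln²0.171) = 0.490.
From t_p = π/ω_d, ω_d = π/0.758 = 4.14 rad/s, so ω_n = ω_d/√(1−ζ²) = 4.75 rad/s.

ω_n ≈ 4.75 rad/s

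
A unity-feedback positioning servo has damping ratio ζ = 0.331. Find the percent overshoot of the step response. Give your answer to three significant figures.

%OS ≈ 33.2%

For an underdamped second-order system, %OS = 100·exp(−πζ/√(1−ζ²)).
πζ/√(1−ζ²) = π·0.331/√(1−0.110) = 1.102, so %OS = 100·e^(−1.102) = 33.2%.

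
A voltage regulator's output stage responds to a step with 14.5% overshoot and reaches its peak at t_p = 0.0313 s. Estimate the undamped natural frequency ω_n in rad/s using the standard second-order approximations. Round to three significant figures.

The overshoot fixes ζ = −ln(OS)/√(π²+ln²(OS)) = 0.524.
From t_p = π/ω_d, ω_d = π/0.0313 = 100 rad/s, so ω_n = ω_d/√(1−ζ²) = 118 rad/s.

ω_n ≈ 118 rad/s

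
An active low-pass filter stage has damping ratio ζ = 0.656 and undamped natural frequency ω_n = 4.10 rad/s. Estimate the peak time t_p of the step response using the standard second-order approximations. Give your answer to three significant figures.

t_p ≈ 1.02 s

The damped frequency is ω_d = ω_n√(1−ζ²) = 4.10·√(1−0.430) = 3.09 rad/s.
Peak time t_p = π/ω_d = π/3.09 = 1.02 s.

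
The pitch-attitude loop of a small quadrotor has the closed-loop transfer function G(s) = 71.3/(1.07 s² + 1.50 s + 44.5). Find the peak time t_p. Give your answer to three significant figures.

t_p ≈ 0.490 s

Dividing through by 1.07: denominator becomes s² + 1.402 s + 41.59.
So ω_n = √41.59 = 6.45 rad/s and ζ = 1.402/(2·6.45) = 0.109.
ω_d = 6.45·√(1 − 0.109²) = 6.41 rad/s. t_p = π/ω_d = 0.490 s.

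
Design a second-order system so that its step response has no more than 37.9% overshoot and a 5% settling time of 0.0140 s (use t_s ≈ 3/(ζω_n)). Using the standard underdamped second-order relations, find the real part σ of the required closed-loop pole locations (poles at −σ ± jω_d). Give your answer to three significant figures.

σ ≈ 214

The settling-time spec alone fixes σ = ζω_n = 3/t_s = 3/0.0140 = 214.
(Overshoot then fixes ζ = 0.295 and hence ω_d = σ·√(1−ζ²)/ζ = 694 rad/s.)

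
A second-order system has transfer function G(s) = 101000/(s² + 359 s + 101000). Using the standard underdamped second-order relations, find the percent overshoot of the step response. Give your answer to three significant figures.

Matching coefficients with s² + 2ζω_n s + ω_n² gives ω_n² = 101000 ⇒ ω_n = 318 rad/s, and ζ = 359/(2ω_n) = 0.565.
%OS = 100·exp(−πζ/√(1−ζ²)) = 11.6%.

%OS ≈ 11.6%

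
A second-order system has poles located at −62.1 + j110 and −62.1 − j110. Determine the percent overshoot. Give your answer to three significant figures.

With σ = 62.1, ω_d = 110: ω_n = √(σ²+ω_d²) = 126 rad/s, ζ = σ/ω_n = 0.492.
%OS = 100·exp(−πζ/√(1−ζ²)) = 17.0%.

%OS ≈ 17.0%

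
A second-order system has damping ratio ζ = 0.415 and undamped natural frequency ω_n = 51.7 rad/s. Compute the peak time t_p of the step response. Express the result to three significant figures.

The damped frequency is ω_d = ω_n√(1−ζ²) = 51.7·√(1−0.172) = 47.0 rad/s.
Peak time t_p = π/ω_d = π/47.0 = 0.0668 s.

t_p ≈ 0.0668 s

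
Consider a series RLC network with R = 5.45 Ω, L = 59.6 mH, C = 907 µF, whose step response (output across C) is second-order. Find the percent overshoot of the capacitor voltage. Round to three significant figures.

%OS ≈ 32.6%

For a series RLC circuit (capacitor voltage as output), ω_n = 1/√(LC) = 1/√(59.6 mH · 907 µF) = 136 rad/s.
ζ = (R/2)·√(C/L) = (5.45/2)·√(907 µF/59.6 mH) = 0.336.
%OS = 100 e^{−πζ/√(1−ζ²)} with ζ = 0.336 gives 32.6%.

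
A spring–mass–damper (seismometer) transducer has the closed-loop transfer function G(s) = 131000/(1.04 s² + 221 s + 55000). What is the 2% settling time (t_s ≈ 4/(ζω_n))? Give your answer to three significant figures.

Dividing through by 1.04: denominator becomes s² + 212.5 s + 52880.
So ω_n = √52880 = 230 rad/s and ζ = 212.5/(2·230) = 0.462.
t_s ≈ 4/(ζω_n) = 0.0376 s.

t_s ≈ 0.0376 s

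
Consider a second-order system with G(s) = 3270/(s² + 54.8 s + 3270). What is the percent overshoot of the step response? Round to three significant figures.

Comparing the denominator to s² + 2ζω_n s + ω_n²: ω_n = √3270 = 57.2 rad/s, and 2ζω_n = 54.8 so ζ = 54.8/(2·57.2) = 0.479.
%OS = 100·exp(−πζ/√(1−ζ²)) = 18.0%.

%OS ≈ 18.0%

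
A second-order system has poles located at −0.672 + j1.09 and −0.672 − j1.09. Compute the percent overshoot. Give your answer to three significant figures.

|pole| = ω_n = √(0.672² + 1.09²) = 1.28 rad/s; ζ = cos θ = σ/ω_n = 0.525.
%OS = 100 e^{−πζ/√(1−ζ²)} with ζ = 0.525 gives 14.4%.

%OS ≈ 14.4%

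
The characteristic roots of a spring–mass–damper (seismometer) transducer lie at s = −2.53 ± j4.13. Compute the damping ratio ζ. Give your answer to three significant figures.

|pole| = ω_n = √(2.53² + 4.13²) = 4.84 rad/s; ζ = cos θ = σ/ω_n = 0.522.

ζ ≈ 0.522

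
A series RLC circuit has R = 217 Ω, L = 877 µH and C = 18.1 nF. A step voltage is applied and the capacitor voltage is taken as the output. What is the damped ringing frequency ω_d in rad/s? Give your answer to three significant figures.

For a series RLC circuit (capacitor voltage as output), ω_n = 1/√(LC) = 1/√(877 µH · 18.1 nF) = 251000 rad/s.
ζ = (R/2)·√(C/L) = (217/2)·√(18.1 nF/877 µH) = 0.493.
ω_d = 251000·√(1 − 0.493²) = 218000 rad/s.

ω_d ≈ 218000 rad/s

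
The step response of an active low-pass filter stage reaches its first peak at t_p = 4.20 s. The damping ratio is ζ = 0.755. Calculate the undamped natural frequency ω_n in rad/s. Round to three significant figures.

Peak time t_p = π/ω_d, so ω_d = π/t_p = π/4.20 = 0.748 rad/s.
ω_n = ω_d/√(1−ζ²) = 0.748/√0.430 = 1.14 rad/s.

ω_n ≈ 1.14 rad/s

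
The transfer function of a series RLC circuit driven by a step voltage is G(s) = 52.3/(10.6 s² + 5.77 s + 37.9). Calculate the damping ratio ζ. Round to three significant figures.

Dividing through by 10.6: denominator becomes s² + 0.5443 s + 3.575.
So ω_n = √3.575 = 1.89 rad/s and ζ = 0.5443/(2·1.89) = 0.144.

ζ ≈ 0.144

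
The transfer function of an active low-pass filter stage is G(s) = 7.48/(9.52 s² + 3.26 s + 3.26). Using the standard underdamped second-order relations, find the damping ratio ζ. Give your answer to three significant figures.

Dividing through by 9.52: denominator becomes s² + 0.3424 s + 0.3424.
So ω_n = √0.3424 = 0.585 rad/s and ζ = 0.3424/(2·0.585) = 0.293.

ζ ≈ 0.293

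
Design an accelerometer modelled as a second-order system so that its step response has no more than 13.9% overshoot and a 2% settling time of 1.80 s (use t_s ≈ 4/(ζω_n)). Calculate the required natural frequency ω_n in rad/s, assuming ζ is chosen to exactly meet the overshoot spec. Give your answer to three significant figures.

ω_n ≈ 4.18 rad/s

From %OS = 100·exp(−πζ/√(1−ζ²)), invert to get ζ = −ln(OS)/√(π² + ln²(OS)) with OS = 0.139.
−ln 0.139 = 1.973, so ζ = 1.973/√(π² + 3.894) = 0.532.
From t_s ≈ 4/(ζω_n): ω_n = 4/(ζ·t_s) = 4/(0.532·1.80) = 4.18 rad/s.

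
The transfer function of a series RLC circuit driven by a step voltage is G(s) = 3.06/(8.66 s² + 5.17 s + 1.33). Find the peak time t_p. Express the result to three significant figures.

t_p ≈ 12.4 s

Dividing through by 8.66: denominator becomes s² + 0.5970 s + 0.1536.
So ω_n = √0.1536 = 0.392 rad/s and ζ = 0.5970/(2·0.392) = 0.762.
ω_d = 0.392·√(1 − 0.762²) = 0.254 rad/s. t_p = π/ω_d = 12.4 s.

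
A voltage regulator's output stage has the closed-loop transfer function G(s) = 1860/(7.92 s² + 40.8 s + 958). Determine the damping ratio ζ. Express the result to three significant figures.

ζ ≈ 0.234

Dividing through by 7.92: denominator becomes s² + 5.152 s + 121.0.
So ω_n = √121.0 = 11.0 rad/s and ζ = 5.152/(2·11.0) = 0.234.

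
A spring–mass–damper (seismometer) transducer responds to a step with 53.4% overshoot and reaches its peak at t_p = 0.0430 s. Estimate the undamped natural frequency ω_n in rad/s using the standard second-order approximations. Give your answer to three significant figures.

ω_n ≈ 74.5 rad/s

From the overshoot, ζ = −ln(OS)/√(π²+ln²(OS)) = 0.196.
t_p = π/ω_d ⇒ ω_d = 73.1 rad/s; then ω_n = ω_d/√(1−ζ²) = 74.5 rad/s.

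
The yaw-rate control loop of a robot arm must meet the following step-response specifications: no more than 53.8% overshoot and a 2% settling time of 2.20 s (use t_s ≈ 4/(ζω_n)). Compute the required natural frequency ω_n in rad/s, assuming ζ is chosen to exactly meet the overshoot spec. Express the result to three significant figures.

ω_n ≈ 9.39 rad/s

From %OS = 100·exp(−πζ/√(1−ζ²)), invert to get ζ = −ln(OS)/√(π² + ln²(OS)) with OS = 0.538.
−ln 0.538 = 0.6199, so ζ = 0.6199/√(π² + 0.3843) = 0.194.
From t_s ≈ 4/(ζω_n): ω_n = 4/(ζ·t_s) = 4/(0.194·2.20) = 9.39 rad/s.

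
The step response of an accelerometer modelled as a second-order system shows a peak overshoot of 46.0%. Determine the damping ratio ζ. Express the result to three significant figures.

ζ ≈ 0.240

ζ = −ln(OS)/√(π² + (ln OS)²). With OS = 0.460, ln OS = −0.7765 and ζ = 0.7765/3.236 = 0.240.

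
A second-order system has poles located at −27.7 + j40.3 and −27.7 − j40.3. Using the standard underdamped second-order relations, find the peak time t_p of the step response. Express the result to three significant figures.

t_p ≈ 0.0780 s

t_p = π/ω_d with ω_d = 40.3 (the imaginary part), so t_p = 0.0780 s.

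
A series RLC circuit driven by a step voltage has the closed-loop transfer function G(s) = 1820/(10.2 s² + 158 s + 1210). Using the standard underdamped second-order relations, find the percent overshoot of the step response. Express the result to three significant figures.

%OS ≈ 4.17%

Dividing through by 10.2: denominator becomes s² + 15.49 s + 118.6.
So ω_n = √118.6 = 10.9 rad/s and ζ = 15.49/(2·10.9) = 0.711.
%OS = 100·exp(−πζ/√(1−ζ²)) = 4.17%.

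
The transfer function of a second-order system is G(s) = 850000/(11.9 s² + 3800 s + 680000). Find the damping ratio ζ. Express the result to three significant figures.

Dividing through by 11.9: denominator becomes s² + 319.3 s + 57140.
So ω_n = √57140 = 239 rad/s and ζ = 319.3/(2·239) = 0.668.

ζ ≈ 0.668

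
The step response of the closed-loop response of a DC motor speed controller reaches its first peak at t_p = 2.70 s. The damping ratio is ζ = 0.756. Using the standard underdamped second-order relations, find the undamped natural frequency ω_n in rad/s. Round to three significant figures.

ω_n ≈ 1.78 rad/s

Peak time t_p = π/ω_d, so ω_d = π/t_p = π/2.70 = 1.16 rad/s.
ω_n = ω_d/√(1−ζ²) = 1.16/√0.428 = 1.78 rad/s.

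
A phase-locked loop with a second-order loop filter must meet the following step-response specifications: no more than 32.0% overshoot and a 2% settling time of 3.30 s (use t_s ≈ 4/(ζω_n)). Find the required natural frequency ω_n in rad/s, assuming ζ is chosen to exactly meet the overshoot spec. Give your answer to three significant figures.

ω_n ≈ 3.56 rad/s

Inverting the overshoot relation: ζ = |ln 0.320|/√(π² + ln²0.320) = 0.341.
Then ω_n = 4/(ζ t_s) = 4/(0.341 × 3.30) = 3.56 rad/s.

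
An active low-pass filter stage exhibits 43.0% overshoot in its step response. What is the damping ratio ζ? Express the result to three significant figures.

ζ ≈ 0.259

Inverting the overshoot relation: ζ = |ln 0.430|/√(π² + ln²0.430) = 0.259.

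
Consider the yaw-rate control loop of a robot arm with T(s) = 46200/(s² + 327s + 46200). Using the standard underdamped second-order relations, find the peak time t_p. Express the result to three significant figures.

Comparing the denominator to s² + 2ζω_n s + ω_n²: ω_n = √46200 = 215 rad/s, and 2ζω_n = 327 so ζ = 327/(2·215) = 0.761.
The damped frequency ω_d = ω_n√(1−ζ²) = 140 rad/s. Then t_p = π/ω_d = 0.0225 s.

t_p ≈ 0.0225 s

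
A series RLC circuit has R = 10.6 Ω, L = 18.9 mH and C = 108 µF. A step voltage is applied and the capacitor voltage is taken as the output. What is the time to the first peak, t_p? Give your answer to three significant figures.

For a series RLC circuit (capacitor voltage as output), ω_n = 1/√(LC) = 1/√(18.9 mH · 108 µF) = 700 rad/s.
ζ = (R/2)·√(C/L) = (10.6/2)·√(108 µF/18.9 mH) = 0.401.
ω_d = 700·√(1 − 0.401²) = 641 rad/s. t_p = π/ω_d = 0.00490 s.

t_p ≈ 0.00490 s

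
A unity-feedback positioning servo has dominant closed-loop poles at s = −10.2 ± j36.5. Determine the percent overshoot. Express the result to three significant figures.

|pole| = ω_n = √(10.2² + 36.5²) = 37.9 rad/s; ζ = cos θ = σ/ω_n = 0.269.
%OS = 100 e^{−πζ/√(1−ζ²)} with ζ = 0.269 gives 41.6%.

%OS ≈ 41.6%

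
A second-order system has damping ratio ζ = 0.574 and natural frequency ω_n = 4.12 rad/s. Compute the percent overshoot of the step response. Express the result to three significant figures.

%OS ≈ 11.1%

For an underdamped second-order system, %OS = 100·exp(−πζ/√(1−ζ²)).
πζ/√(1−ζ²) = π·0.574/√(1−0.329) = 2.202, so %OS = 100·e^(−2.202) = 11.1%.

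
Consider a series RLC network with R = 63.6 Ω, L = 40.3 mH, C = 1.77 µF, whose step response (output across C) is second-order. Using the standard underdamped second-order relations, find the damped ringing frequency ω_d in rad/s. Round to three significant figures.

ω_d ≈ 3660 rad/s

For a series RLC circuit (capacitor voltage as output), ω_n = 1/√(LC) = 1/√(40.3 mH · 1.77 µF) = 3740 rad/s.
ζ = (R/2)·√(C/L) = (63.6/2)·√(1.77 µF/40.3 mH) = 0.211.
The damped frequency ω_d = ω_n√(1−ζ²) = 3660 rad/s.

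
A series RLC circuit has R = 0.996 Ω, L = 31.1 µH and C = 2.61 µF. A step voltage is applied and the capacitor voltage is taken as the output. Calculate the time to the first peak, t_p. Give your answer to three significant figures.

t_p ≈ 0.0000286 s

For a series RLC circuit (capacitor voltage as output), ω_n = 1/√(LC) = 1/√(31.1 µH · 2.61 µF) = 111000 rad/s.
ζ = (R/2)·√(C/L) = (0.996/2)·√(2.61 µF/31.1 µH) = 0.144.
ω_d = 111000·√(1 − 0.144²) = 110000 rad/s. t_p = π/ω_d = 0.0000286 s.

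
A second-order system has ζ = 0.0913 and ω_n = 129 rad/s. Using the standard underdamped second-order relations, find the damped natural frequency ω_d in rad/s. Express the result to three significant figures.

ω_d = ω_n√(1−ζ²) = 129·√0.992 = 128 rad/s.

ω_d ≈ 128 rad/s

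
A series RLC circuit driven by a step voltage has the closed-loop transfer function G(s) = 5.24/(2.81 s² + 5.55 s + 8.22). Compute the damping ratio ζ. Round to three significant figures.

ζ ≈ 0.577

Dividing through by 2.81: denominator becomes s² + 1.975 s + 2.925.
So ω_n = √2.925 = 1.71 rad/s and ζ = 1.975/(2·1.71) = 0.577.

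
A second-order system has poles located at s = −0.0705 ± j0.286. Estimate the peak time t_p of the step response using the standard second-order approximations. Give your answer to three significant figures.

t_p ≈ 11.0 s

t_p = π/ω_d with ω_d = 0.286 (the imaginary part), so t_p = 11.0 s.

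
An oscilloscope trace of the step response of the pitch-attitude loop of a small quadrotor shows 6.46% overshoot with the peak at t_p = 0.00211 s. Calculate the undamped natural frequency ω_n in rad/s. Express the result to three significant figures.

The overshoot fixes ζ = −ln(OS)/√(π²+ln²(OS)) = 0.657.
t_p = π/ω_d ⇒ ω_d = 1490 rad/s; then ω_n = ω_d/√(1−ζ²) = 1980 rad/s.

ω_n ≈ 1980 rad/s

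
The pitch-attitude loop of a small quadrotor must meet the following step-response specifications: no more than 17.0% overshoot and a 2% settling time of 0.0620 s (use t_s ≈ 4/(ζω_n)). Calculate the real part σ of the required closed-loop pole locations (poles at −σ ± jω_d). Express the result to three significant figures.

σ ≈ 64.5

The settling-time spec alone fixes σ = ζω_n = 4/t_s = 4/0.0620 = 64.5.
(Overshoot then fixes ζ = 0.491 and hence ω_d = σ·√(1−ζ²)/ζ = 114 rad/s.)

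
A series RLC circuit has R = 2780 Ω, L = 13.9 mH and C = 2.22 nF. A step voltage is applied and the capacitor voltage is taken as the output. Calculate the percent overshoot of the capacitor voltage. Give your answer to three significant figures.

%OS ≈ 12.3%

For a series RLC circuit (capacitor voltage as output), ω_n = 1/√(LC) = 1/√(13.9 mH · 2.22 nF) = 180000 rad/s.
ζ = (R/2)·√(C/L) = (2780/2)·√(2.22 nF/13.9 mH) = 0.555.
%OS = 100 e^{−πζ/√(1−ζ²)} with ζ = 0.555 gives 12.3%.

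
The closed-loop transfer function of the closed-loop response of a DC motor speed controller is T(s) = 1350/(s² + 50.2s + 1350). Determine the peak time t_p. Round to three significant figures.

t_p ≈ 0.117 s

Comparing the denominator to s² + 2ζω_n s + ω_n²: ω_n = √1350 = 36.7 rad/s, and 2ζω_n = 50.2 so ζ = 50.2/(2·36.7) = 0.683.
ω_d = 36.7·√(1 − 0.683²) = 26.8 rad/s. Then t_p = π/ω_d = 0.117 s.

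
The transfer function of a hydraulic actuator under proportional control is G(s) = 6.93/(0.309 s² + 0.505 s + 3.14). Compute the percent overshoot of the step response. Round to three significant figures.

%OS ≈ 43.5%

Dividing through by 0.309: denominator becomes s² + 1.634 s + 10.16.
So ω_n = √10.16 = 3.19 rad/s and ζ = 1.634/(2·3.19) = 0.256.
%OS = 100 e^{−πζ/√(1−ζ²)} with ζ = 0.256 gives 43.5%.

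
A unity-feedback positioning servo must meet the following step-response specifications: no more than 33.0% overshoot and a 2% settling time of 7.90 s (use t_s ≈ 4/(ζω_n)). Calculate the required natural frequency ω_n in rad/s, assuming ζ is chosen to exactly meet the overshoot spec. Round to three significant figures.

ω_n ≈ 1.52 rad/s

Inverting the overshoot relation: ζ = |ln 0.330|/√(π² + ln²0.330) = 0.333.
Then ω_n = 4/(ζ t_s) = 4/(0.333 × 7.90) = 1.52 rad/s.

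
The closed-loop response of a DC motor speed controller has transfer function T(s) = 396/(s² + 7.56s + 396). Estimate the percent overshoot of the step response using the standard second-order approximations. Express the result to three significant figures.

%OS ≈ 54.5%

Matching coefficients with s² + 2ζω_n s + ω_n² gives ω_n² = 396 ⇒ ω_n = 19.9 rad/s, and ζ = 7.56/(2ω_n) = 0.190.
%OS = 100 e^{−πζ/√(1−ζ²)} with ζ = 0.190 gives 54.5%.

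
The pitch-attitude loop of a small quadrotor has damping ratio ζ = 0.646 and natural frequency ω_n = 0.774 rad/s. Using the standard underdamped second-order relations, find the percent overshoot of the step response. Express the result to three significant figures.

For an underdamped second-order system, %OS = 100·exp(−πζ/√(1−ζ²)).
πζ/√(1−ζ²) = π·0.646/√(1−0.417) = 2.659, so %OS = 100·e^(−2.659) = 7.00%.

%OS ≈ 7.00%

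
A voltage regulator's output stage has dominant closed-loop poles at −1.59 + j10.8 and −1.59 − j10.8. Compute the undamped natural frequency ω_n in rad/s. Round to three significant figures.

With σ = 1.59, ω_d = 10.8: ω_n = √(σ²+ω_d²) = 10.9 rad/s, ζ = σ/ω_n = 0.146.

ω_n ≈ 10.9 rad/s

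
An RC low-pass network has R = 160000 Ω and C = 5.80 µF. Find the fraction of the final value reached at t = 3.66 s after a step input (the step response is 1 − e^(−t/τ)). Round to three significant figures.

y/y_∞ ≈ 0.981

τ = RC = 160000 × 5.80 µF = 0.928 s.
y(t)/y_∞ = 1 − e^(−t/τ) = 1 − e^(−3.66/0.928) = 1 − e^(−3.94) = 0.981.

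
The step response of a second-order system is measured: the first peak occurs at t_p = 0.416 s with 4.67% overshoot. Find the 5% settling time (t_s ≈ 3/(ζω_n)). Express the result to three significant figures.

From the overshoot, ζ = −ln(OS)/√(π²+ln²(OS)) = 0.698.
t_p = π/ω_d ⇒ ω_d = 7.55 rad/s; then ω_n = ω_d/√(1−ζ²) = 10.5 rad/s.
t_s ≈ 3/(ζω_n) = 3/(0.698·10.5) = 0.407 s.

t_s ≈ 0.407 s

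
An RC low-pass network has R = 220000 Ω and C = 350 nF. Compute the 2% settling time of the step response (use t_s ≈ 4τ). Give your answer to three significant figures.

τ = RC = 220000 × 350 nF = 0.0770 s.
t_s ≈ 4τ = 0.308 s.

t_s ≈ 0.308 s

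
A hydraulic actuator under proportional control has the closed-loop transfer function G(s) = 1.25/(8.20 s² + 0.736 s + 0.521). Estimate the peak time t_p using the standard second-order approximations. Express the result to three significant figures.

t_p ≈ 12.7 s

Dividing through by 8.20: denominator becomes s² + 0.08976 s + 0.06354.
So ω_n = √0.06354 = 0.252 rad/s and ζ = 0.08976/(2·0.252) = 0.178.
The damped frequency ω_d = ω_n√(1−ζ²) = 0.248 rad/s. t_p = π/ω_d = 12.7 s.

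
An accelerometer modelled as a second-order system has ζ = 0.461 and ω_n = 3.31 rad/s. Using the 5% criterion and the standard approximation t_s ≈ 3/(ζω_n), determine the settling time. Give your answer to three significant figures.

t_s ≈ 3/(ζω_n) = 3/(0.461 × 3.31) = 1.97 s.

t_s ≈ 1.97 s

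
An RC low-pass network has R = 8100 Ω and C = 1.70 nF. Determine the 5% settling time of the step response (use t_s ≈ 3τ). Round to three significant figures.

τ = RC = 8100 × 1.70 nF = 0.0000138 s.
t_s ≈ 3τ = 0.0000413 s.

t_s ≈ 0.0000413 s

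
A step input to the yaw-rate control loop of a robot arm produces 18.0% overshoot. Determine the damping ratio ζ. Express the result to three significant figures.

ζ = −ln(OS)/√(π² + (ln OS)²). With OS = 0.180, ln OS = −1.715 and ζ = 1.715/3.579 = 0.479.

ζ ≈ 0.479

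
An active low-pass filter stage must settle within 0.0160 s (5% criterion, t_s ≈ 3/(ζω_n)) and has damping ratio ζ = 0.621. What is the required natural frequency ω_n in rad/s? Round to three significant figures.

Rearranging t_s ≈ 3/(ζω_n) gives ω_n = 3/(ζ·t_s) = 3/(0.621 × 0.0160) = 302 rad/s.

ω_n ≈ 302 rad/s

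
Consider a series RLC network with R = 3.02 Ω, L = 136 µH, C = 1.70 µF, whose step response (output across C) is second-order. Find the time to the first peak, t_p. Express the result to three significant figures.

t_p ≈ 0.0000485 s

For a series RLC circuit (capacitor voltage as output), ω_n = 1/√(LC) = 1/√(136 µH · 1.70 µF) = 65800 rad/s.
ζ = (R/2)·√(C/L) = (3.02/2)·√(1.70 µF/136 µH) = 0.169.
ω_d = 65800·√(1 − 0.169²) = 64800 rad/s. t_p = π/ω_d = 0.0000485 s.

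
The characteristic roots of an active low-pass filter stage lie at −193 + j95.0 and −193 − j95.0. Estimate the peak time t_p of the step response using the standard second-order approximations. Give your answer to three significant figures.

t_p = π/ω_d with ω_d = 95.0 (the imaginary part), so t_p = 0.0331 s.

t_p ≈ 0.0331 s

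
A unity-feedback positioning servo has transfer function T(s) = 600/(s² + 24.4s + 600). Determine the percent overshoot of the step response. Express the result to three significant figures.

Matching coefficients with s² + 2ζω_n s + ω_n² gives ω_n² = 600 ⇒ ω_n = 24.5 rad/s, and ζ = 24.4/(2ω_n) = 0.498.
%OS = 100·exp(−πζ/√(1−ζ²)) = 16.5%.

%OS ≈ 16.5%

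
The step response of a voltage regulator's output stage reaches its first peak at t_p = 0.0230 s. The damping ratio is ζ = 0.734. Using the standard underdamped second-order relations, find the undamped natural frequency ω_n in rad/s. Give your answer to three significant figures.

ω_n ≈ 201 rad/s

Peak time t_p = π/ω_d, so ω_d = π/t_p = π/0.0230 = 137 rad/s.
ω_n = ω_d/√(1−ζ²) = 137/√0.461 = 201 rad/s.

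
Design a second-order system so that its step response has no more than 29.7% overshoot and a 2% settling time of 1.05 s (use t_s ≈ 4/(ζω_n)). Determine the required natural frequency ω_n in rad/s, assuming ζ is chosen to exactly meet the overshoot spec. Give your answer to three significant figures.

ω_n ≈ 10.6 rad/s

ζ = −ln(OS)/√(π² + (ln OS)²). With OS = 0.297, ln OS = −1.214 and ζ = 1.214/3.368 = 0.360.
Then ω_n = 4/(ζ t_s) = 4/(0.360 × 1.05) = 10.6 rad/s.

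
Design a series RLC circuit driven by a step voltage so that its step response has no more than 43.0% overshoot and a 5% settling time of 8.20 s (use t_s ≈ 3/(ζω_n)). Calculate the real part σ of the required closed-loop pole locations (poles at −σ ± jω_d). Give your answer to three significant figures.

σ ≈ 0.366

The settling-time spec alone fixes σ = ζω_n = 3/t_s = 3/8.20 = 0.366.
(Overshoot then fixes ζ = 0.259 and hence ω_d = σ·√(1−ζ²)/ζ = 1.36 rad/s.)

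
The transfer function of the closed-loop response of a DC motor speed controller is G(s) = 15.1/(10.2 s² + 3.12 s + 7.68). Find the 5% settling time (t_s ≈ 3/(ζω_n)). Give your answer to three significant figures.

Dividing through by 10.2: denominator becomes s² + 0.3059 s + 0.7529.
So ω_n = √0.7529 = 0.868 rad/s and ζ = 0.3059/(2·0.868) = 0.176.
t_s ≈ 3/(ζω_n) = 19.6 s.

t_s ≈ 19.6 s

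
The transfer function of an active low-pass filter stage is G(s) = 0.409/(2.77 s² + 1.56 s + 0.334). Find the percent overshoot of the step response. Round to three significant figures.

%OS ≈ 1.29%

Dividing through by 2.77: denominator becomes s² + 0.5632 s + 0.1206.
So ω_n = √0.1206 = 0.347 rad/s and ζ = 0.5632/(2·0.347) = 0.811.
%OS = 100·exp(−πζ/√(1−ζ²)) = 1.29%.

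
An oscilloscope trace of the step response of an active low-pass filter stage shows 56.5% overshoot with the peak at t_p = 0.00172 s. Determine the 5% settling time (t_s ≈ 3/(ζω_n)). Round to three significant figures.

From the overshoot, ζ = −ln(OS)/√(π²+ln²(OS)) = 0.179.
t_p = π/ω_d ⇒ ω_d = 1830 rad/s; then ω_n = ω_d/√(1−ζ²) = 1860 rad/s.
t_s ≈ 3/(ζω_n) = 3/(0.179·1860) = 0.00904 s.

t_s ≈ 0.00904 s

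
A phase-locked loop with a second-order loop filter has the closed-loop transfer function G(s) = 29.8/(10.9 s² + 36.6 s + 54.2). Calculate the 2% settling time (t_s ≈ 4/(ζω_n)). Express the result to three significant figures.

Dividing through by 10.9: denominator becomes s² + 3.358 s + 4.972.
So ω_n = √4.972 = 2.23 rad/s and ζ = 3.358/(2·2.23) = 0.753.
t_s ≈ 4/(ζω_n) = 2.38 s.

t_s ≈ 2.38 s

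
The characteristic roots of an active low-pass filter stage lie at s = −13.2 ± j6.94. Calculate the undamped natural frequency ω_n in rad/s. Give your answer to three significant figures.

ω_n ≈ 14.9 rad/s

|pole| = ω_n = √(13.2² + 6.94²) = 14.9 rad/s; ζ = cos θ = σ/ω_n = 0.885.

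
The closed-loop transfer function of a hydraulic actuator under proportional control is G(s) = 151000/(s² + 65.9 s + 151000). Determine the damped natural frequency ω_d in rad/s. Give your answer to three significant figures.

Comparing the denominator to s² + 2ζω_n s + ω_n²: ω_n = √151000 = 389 rad/s, and 2ζω_n = 65.9 so ζ = 65.9/(2·389) = 0.0848.
ω_d = ω_n√(1−ζ²) = 387 rad/s.

ω_d ≈ 387 rad/s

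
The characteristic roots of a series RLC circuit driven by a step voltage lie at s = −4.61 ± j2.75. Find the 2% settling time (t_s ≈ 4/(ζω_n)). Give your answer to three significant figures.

For poles at −σ ± jω_d, ζω_n = σ = 4.61, so t_s ≈ 4/σ = 0.868 s.

t_s ≈ 0.868 s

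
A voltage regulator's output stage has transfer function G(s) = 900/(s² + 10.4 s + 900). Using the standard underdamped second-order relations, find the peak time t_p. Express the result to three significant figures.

Matching coefficients with s² + 2ζω_n s + ω_n² gives ω_n² = 900 ⇒ ω_n = 30.0 rad/s, and ζ = 10.4/(2ω_n) = 0.173.
ω_d = ω_n√(1−ζ²) = 29.5 rad/s. Then t_p = π/ω_d = 0.106 s.

t_p ≈ 0.106 s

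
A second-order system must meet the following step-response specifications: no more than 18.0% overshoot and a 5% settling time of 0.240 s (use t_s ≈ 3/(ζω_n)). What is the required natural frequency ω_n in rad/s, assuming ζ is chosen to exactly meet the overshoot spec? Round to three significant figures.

ζ = −ln(OS)/√(π² + (ln OS)²). With OS = 0.180, ln OS = −1.715 and ζ = 1.715/3.579 = 0.479.
Then ω_n = 3/(ζ t_s) = 3/(0.479 × 0.240) = 26.1 rad/s.

ω_n ≈ 26.1 rad/s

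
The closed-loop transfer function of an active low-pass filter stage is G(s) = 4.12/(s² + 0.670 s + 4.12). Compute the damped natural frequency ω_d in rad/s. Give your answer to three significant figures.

ω_d ≈ 2.00 rad/s

ω_n = √4.12 = 2.03 rad/s; ζ = 0.670/(2·2.03) = 0.165.
ω_d = 2.03·√(1 − 0.165²) = 2.00 rad/s.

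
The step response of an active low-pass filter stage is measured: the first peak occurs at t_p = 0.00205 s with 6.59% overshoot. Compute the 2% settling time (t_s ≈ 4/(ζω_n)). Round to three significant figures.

t_s ≈ 0.00302 s

The overshoot fixes ζ = −ln(OS)/√(π²+ln²(OS)) = 0.655.
From t_p = π/ω_d, ω_d = π/0.00205 = 1530 rad/s, so ω_n = ω_d/√(1−ζ²) = 2030 rad/s.
t_s ≈ 4/(ζω_n) = 4/(0.655·2030) = 0.00302 s.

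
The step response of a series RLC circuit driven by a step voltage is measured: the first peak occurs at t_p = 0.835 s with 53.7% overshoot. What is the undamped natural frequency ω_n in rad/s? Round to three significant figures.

ω_n ≈ 3.84 rad/s

The overshoot fixes ζ = −ln(OS)/√(π²+ln²(OS)) = 0.194.
From t_p = π/ω_d, ω_d = π/0.835 = 3.76 rad/s, so ω_n = ω_d/√(1−ζ²) = 3.84 rad/s.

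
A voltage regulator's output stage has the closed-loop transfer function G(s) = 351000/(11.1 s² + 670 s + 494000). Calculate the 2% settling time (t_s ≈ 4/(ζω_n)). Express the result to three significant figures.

t_s ≈ 0.133 s

Dividing through by 11.1: denominator becomes s² + 60.36 s + 44500.
So ω_n = √44500 = 211 rad/s and ζ = 60.36/(2·211) = 0.143.
t_s ≈ 4/(ζω_n) = 0.133 s.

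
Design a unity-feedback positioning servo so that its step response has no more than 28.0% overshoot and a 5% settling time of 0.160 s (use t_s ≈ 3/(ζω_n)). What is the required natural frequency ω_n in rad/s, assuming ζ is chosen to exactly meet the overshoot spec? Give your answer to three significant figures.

ω_n ≈ 49.9 rad/s

ζ = −ln(OS)/√(π² + (ln OS)²). With OS = 0.280, ln OS = −1.273 and ζ = 1.273/3.390 = 0.376.
Then ω_n = 3/(ζ t_s) = 3/(0.376 × 0.160) = 49.9 rad/s.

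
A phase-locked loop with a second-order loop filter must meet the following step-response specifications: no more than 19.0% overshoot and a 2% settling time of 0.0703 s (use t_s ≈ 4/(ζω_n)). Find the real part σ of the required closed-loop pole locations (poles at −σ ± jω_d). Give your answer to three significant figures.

The settling-time spec alone fixes σ = ζω_n = 4/t_s = 4/0.0703 = 56.9.
(Overshoot then fixes ζ = 0.467 and hence ω_d = σ·√(1−ζ²)/ζ = 108 rad/s.)

σ ≈ 56.9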